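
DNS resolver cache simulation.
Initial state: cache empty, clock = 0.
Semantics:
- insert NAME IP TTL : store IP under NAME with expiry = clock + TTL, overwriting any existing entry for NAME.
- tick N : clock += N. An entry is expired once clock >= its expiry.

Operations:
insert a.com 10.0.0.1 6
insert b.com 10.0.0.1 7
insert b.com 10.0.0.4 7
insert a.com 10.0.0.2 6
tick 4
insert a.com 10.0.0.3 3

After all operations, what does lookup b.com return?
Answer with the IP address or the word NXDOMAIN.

Answer: 10.0.0.4

Derivation:
Op 1: insert a.com -> 10.0.0.1 (expiry=0+6=6). clock=0
Op 2: insert b.com -> 10.0.0.1 (expiry=0+7=7). clock=0
Op 3: insert b.com -> 10.0.0.4 (expiry=0+7=7). clock=0
Op 4: insert a.com -> 10.0.0.2 (expiry=0+6=6). clock=0
Op 5: tick 4 -> clock=4.
Op 6: insert a.com -> 10.0.0.3 (expiry=4+3=7). clock=4
lookup b.com: present, ip=10.0.0.4 expiry=7 > clock=4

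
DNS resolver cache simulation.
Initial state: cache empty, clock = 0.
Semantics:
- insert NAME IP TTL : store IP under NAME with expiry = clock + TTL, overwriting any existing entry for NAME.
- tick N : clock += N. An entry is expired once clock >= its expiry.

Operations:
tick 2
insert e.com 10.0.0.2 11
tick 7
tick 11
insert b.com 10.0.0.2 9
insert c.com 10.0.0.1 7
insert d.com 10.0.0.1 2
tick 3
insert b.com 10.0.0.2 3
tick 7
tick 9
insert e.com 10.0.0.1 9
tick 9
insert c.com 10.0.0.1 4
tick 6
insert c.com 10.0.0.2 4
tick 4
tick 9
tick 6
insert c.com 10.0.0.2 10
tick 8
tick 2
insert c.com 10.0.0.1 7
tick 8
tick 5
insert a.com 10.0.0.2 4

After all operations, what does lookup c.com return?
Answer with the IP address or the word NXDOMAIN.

Op 1: tick 2 -> clock=2.
Op 2: insert e.com -> 10.0.0.2 (expiry=2+11=13). clock=2
Op 3: tick 7 -> clock=9.
Op 4: tick 11 -> clock=20. purged={e.com}
Op 5: insert b.com -> 10.0.0.2 (expiry=20+9=29). clock=20
Op 6: insert c.com -> 10.0.0.1 (expiry=20+7=27). clock=20
Op 7: insert d.com -> 10.0.0.1 (expiry=20+2=22). clock=20
Op 8: tick 3 -> clock=23. purged={d.com}
Op 9: insert b.com -> 10.0.0.2 (expiry=23+3=26). clock=23
Op 10: tick 7 -> clock=30. purged={b.com,c.com}
Op 11: tick 9 -> clock=39.
Op 12: insert e.com -> 10.0.0.1 (expiry=39+9=48). clock=39
Op 13: tick 9 -> clock=48. purged={e.com}
Op 14: insert c.com -> 10.0.0.1 (expiry=48+4=52). clock=48
Op 15: tick 6 -> clock=54. purged={c.com}
Op 16: insert c.com -> 10.0.0.2 (expiry=54+4=58). clock=54
Op 17: tick 4 -> clock=58. purged={c.com}
Op 18: tick 9 -> clock=67.
Op 19: tick 6 -> clock=73.
Op 20: insert c.com -> 10.0.0.2 (expiry=73+10=83). clock=73
Op 21: tick 8 -> clock=81.
Op 22: tick 2 -> clock=83. purged={c.com}
Op 23: insert c.com -> 10.0.0.1 (expiry=83+7=90). clock=83
Op 24: tick 8 -> clock=91. purged={c.com}
Op 25: tick 5 -> clock=96.
Op 26: insert a.com -> 10.0.0.2 (expiry=96+4=100). clock=96
lookup c.com: not in cache (expired or never inserted)

Answer: NXDOMAIN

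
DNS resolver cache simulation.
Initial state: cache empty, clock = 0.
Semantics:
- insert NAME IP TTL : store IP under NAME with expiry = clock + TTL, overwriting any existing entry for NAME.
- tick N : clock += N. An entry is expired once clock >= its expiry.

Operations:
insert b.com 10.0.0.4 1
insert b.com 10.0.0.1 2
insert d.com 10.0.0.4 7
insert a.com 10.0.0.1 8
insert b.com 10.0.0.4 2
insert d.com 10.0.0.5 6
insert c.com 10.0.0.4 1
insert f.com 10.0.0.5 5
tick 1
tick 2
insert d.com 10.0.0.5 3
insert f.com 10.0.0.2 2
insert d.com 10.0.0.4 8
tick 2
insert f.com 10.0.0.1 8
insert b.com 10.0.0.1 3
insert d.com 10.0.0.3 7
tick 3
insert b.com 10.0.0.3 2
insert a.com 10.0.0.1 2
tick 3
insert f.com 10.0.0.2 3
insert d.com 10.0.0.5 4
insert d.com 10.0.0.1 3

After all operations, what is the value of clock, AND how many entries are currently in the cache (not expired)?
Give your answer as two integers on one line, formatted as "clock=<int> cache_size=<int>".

Answer: clock=11 cache_size=2

Derivation:
Op 1: insert b.com -> 10.0.0.4 (expiry=0+1=1). clock=0
Op 2: insert b.com -> 10.0.0.1 (expiry=0+2=2). clock=0
Op 3: insert d.com -> 10.0.0.4 (expiry=0+7=7). clock=0
Op 4: insert a.com -> 10.0.0.1 (expiry=0+8=8). clock=0
Op 5: insert b.com -> 10.0.0.4 (expiry=0+2=2). clock=0
Op 6: insert d.com -> 10.0.0.5 (expiry=0+6=6). clock=0
Op 7: insert c.com -> 10.0.0.4 (expiry=0+1=1). clock=0
Op 8: insert f.com -> 10.0.0.5 (expiry=0+5=5). clock=0
Op 9: tick 1 -> clock=1. purged={c.com}
Op 10: tick 2 -> clock=3. purged={b.com}
Op 11: insert d.com -> 10.0.0.5 (expiry=3+3=6). clock=3
Op 12: insert f.com -> 10.0.0.2 (expiry=3+2=5). clock=3
Op 13: insert d.com -> 10.0.0.4 (expiry=3+8=11). clock=3
Op 14: tick 2 -> clock=5. purged={f.com}
Op 15: insert f.com -> 10.0.0.1 (expiry=5+8=13). clock=5
Op 16: insert b.com -> 10.0.0.1 (expiry=5+3=8). clock=5
Op 17: insert d.com -> 10.0.0.3 (expiry=5+7=12). clock=5
Op 18: tick 3 -> clock=8. purged={a.com,b.com}
Op 19: insert b.com -> 10.0.0.3 (expiry=8+2=10). clock=8
Op 20: insert a.com -> 10.0.0.1 (expiry=8+2=10). clock=8
Op 21: tick 3 -> clock=11. purged={a.com,b.com}
Op 22: insert f.com -> 10.0.0.2 (expiry=11+3=14). clock=11
Op 23: insert d.com -> 10.0.0.5 (expiry=11+4=15). clock=11
Op 24: insert d.com -> 10.0.0.1 (expiry=11+3=14). clock=11
Final clock = 11
Final cache (unexpired): {d.com,f.com} -> size=2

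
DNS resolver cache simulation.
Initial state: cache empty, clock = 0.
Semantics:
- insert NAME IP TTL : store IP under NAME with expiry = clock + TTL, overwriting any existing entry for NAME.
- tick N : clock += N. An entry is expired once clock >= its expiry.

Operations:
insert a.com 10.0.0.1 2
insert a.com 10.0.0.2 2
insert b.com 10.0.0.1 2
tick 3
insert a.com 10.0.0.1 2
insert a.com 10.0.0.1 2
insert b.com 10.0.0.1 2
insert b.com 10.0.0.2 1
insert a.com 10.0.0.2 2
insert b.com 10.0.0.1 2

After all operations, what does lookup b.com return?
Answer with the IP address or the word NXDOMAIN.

Answer: 10.0.0.1

Derivation:
Op 1: insert a.com -> 10.0.0.1 (expiry=0+2=2). clock=0
Op 2: insert a.com -> 10.0.0.2 (expiry=0+2=2). clock=0
Op 3: insert b.com -> 10.0.0.1 (expiry=0+2=2). clock=0
Op 4: tick 3 -> clock=3. purged={a.com,b.com}
Op 5: insert a.com -> 10.0.0.1 (expiry=3+2=5). clock=3
Op 6: insert a.com -> 10.0.0.1 (expiry=3+2=5). clock=3
Op 7: insert b.com -> 10.0.0.1 (expiry=3+2=5). clock=3
Op 8: insert b.com -> 10.0.0.2 (expiry=3+1=4). clock=3
Op 9: insert a.com -> 10.0.0.2 (expiry=3+2=5). clock=3
Op 10: insert b.com -> 10.0.0.1 (expiry=3+2=5). clock=3
lookup b.com: present, ip=10.0.0.1 expiry=5 > clock=3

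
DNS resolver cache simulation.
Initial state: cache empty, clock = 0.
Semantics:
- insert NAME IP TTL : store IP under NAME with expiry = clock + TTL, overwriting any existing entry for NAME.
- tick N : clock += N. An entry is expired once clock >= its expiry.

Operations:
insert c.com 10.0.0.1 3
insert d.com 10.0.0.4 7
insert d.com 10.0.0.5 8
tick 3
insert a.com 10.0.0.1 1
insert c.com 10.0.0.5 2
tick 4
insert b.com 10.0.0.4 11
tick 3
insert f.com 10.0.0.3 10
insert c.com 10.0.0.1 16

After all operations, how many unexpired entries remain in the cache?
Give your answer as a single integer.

Op 1: insert c.com -> 10.0.0.1 (expiry=0+3=3). clock=0
Op 2: insert d.com -> 10.0.0.4 (expiry=0+7=7). clock=0
Op 3: insert d.com -> 10.0.0.5 (expiry=0+8=8). clock=0
Op 4: tick 3 -> clock=3. purged={c.com}
Op 5: insert a.com -> 10.0.0.1 (expiry=3+1=4). clock=3
Op 6: insert c.com -> 10.0.0.5 (expiry=3+2=5). clock=3
Op 7: tick 4 -> clock=7. purged={a.com,c.com}
Op 8: insert b.com -> 10.0.0.4 (expiry=7+11=18). clock=7
Op 9: tick 3 -> clock=10. purged={d.com}
Op 10: insert f.com -> 10.0.0.3 (expiry=10+10=20). clock=10
Op 11: insert c.com -> 10.0.0.1 (expiry=10+16=26). clock=10
Final cache (unexpired): {b.com,c.com,f.com} -> size=3

Answer: 3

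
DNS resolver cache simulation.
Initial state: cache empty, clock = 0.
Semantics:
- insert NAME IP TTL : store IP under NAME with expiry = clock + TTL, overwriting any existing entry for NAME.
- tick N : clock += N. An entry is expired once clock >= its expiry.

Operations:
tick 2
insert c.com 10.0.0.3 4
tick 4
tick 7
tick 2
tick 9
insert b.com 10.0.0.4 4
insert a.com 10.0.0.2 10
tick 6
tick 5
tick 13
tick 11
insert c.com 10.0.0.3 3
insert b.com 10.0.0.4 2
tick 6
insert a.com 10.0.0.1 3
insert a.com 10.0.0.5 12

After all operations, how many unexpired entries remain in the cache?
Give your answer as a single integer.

Op 1: tick 2 -> clock=2.
Op 2: insert c.com -> 10.0.0.3 (expiry=2+4=6). clock=2
Op 3: tick 4 -> clock=6. purged={c.com}
Op 4: tick 7 -> clock=13.
Op 5: tick 2 -> clock=15.
Op 6: tick 9 -> clock=24.
Op 7: insert b.com -> 10.0.0.4 (expiry=24+4=28). clock=24
Op 8: insert a.com -> 10.0.0.2 (expiry=24+10=34). clock=24
Op 9: tick 6 -> clock=30. purged={b.com}
Op 10: tick 5 -> clock=35. purged={a.com}
Op 11: tick 13 -> clock=48.
Op 12: tick 11 -> clock=59.
Op 13: insert c.com -> 10.0.0.3 (expiry=59+3=62). clock=59
Op 14: insert b.com -> 10.0.0.4 (expiry=59+2=61). clock=59
Op 15: tick 6 -> clock=65. purged={b.com,c.com}
Op 16: insert a.com -> 10.0.0.1 (expiry=65+3=68). clock=65
Op 17: insert a.com -> 10.0.0.5 (expiry=65+12=77). clock=65
Final cache (unexpired): {a.com} -> size=1

Answer: 1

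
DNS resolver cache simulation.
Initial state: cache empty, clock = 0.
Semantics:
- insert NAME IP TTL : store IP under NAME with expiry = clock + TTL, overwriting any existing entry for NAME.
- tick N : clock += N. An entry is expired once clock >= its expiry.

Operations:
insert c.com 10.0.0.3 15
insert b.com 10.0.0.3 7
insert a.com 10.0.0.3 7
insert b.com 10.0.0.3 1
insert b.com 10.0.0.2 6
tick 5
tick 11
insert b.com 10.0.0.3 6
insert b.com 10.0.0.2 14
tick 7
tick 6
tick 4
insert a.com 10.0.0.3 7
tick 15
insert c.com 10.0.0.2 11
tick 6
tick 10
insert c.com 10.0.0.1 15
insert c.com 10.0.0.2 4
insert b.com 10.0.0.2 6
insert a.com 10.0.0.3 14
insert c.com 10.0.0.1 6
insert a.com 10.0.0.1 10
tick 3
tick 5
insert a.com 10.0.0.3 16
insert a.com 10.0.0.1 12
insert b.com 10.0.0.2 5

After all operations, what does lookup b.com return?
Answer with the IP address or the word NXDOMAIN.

Answer: 10.0.0.2

Derivation:
Op 1: insert c.com -> 10.0.0.3 (expiry=0+15=15). clock=0
Op 2: insert b.com -> 10.0.0.3 (expiry=0+7=7). clock=0
Op 3: insert a.com -> 10.0.0.3 (expiry=0+7=7). clock=0
Op 4: insert b.com -> 10.0.0.3 (expiry=0+1=1). clock=0
Op 5: insert b.com -> 10.0.0.2 (expiry=0+6=6). clock=0
Op 6: tick 5 -> clock=5.
Op 7: tick 11 -> clock=16. purged={a.com,b.com,c.com}
Op 8: insert b.com -> 10.0.0.3 (expiry=16+6=22). clock=16
Op 9: insert b.com -> 10.0.0.2 (expiry=16+14=30). clock=16
Op 10: tick 7 -> clock=23.
Op 11: tick 6 -> clock=29.
Op 12: tick 4 -> clock=33. purged={b.com}
Op 13: insert a.com -> 10.0.0.3 (expiry=33+7=40). clock=33
Op 14: tick 15 -> clock=48. purged={a.com}
Op 15: insert c.com -> 10.0.0.2 (expiry=48+11=59). clock=48
Op 16: tick 6 -> clock=54.
Op 17: tick 10 -> clock=64. purged={c.com}
Op 18: insert c.com -> 10.0.0.1 (expiry=64+15=79). clock=64
Op 19: insert c.com -> 10.0.0.2 (expiry=64+4=68). clock=64
Op 20: insert b.com -> 10.0.0.2 (expiry=64+6=70). clock=64
Op 21: insert a.com -> 10.0.0.3 (expiry=64+14=78). clock=64
Op 22: insert c.com -> 10.0.0.1 (expiry=64+6=70). clock=64
Op 23: insert a.com -> 10.0.0.1 (expiry=64+10=74). clock=64
Op 24: tick 3 -> clock=67.
Op 25: tick 5 -> clock=72. purged={b.com,c.com}
Op 26: insert a.com -> 10.0.0.3 (expiry=72+16=88). clock=72
Op 27: insert a.com -> 10.0.0.1 (expiry=72+12=84). clock=72
Op 28: insert b.com -> 10.0.0.2 (expiry=72+5=77). clock=72
lookup b.com: present, ip=10.0.0.2 expiry=77 > clock=72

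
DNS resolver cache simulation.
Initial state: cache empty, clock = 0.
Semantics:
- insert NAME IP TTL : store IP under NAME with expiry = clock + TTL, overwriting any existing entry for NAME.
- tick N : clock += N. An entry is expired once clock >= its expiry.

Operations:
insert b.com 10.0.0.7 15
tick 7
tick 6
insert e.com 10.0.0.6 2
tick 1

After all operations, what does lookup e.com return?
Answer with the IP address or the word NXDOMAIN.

Op 1: insert b.com -> 10.0.0.7 (expiry=0+15=15). clock=0
Op 2: tick 7 -> clock=7.
Op 3: tick 6 -> clock=13.
Op 4: insert e.com -> 10.0.0.6 (expiry=13+2=15). clock=13
Op 5: tick 1 -> clock=14.
lookup e.com: present, ip=10.0.0.6 expiry=15 > clock=14

Answer: 10.0.0.6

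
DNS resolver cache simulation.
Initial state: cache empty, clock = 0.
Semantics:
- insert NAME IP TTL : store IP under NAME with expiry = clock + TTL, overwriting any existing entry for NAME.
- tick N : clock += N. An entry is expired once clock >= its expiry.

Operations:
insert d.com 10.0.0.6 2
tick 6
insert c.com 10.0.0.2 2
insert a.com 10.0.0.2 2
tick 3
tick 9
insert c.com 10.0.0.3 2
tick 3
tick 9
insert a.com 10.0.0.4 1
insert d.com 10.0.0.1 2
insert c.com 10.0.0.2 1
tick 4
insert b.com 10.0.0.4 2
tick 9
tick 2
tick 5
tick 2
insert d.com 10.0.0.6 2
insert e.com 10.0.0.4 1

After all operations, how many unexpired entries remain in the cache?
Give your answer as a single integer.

Answer: 2

Derivation:
Op 1: insert d.com -> 10.0.0.6 (expiry=0+2=2). clock=0
Op 2: tick 6 -> clock=6. purged={d.com}
Op 3: insert c.com -> 10.0.0.2 (expiry=6+2=8). clock=6
Op 4: insert a.com -> 10.0.0.2 (expiry=6+2=8). clock=6
Op 5: tick 3 -> clock=9. purged={a.com,c.com}
Op 6: tick 9 -> clock=18.
Op 7: insert c.com -> 10.0.0.3 (expiry=18+2=20). clock=18
Op 8: tick 3 -> clock=21. purged={c.com}
Op 9: tick 9 -> clock=30.
Op 10: insert a.com -> 10.0.0.4 (expiry=30+1=31). clock=30
Op 11: insert d.com -> 10.0.0.1 (expiry=30+2=32). clock=30
Op 12: insert c.com -> 10.0.0.2 (expiry=30+1=31). clock=30
Op 13: tick 4 -> clock=34. purged={a.com,c.com,d.com}
Op 14: insert b.com -> 10.0.0.4 (expiry=34+2=36). clock=34
Op 15: tick 9 -> clock=43. purged={b.com}
Op 16: tick 2 -> clock=45.
Op 17: tick 5 -> clock=50.
Op 18: tick 2 -> clock=52.
Op 19: insert d.com -> 10.0.0.6 (expiry=52+2=54). clock=52
Op 20: insert e.com -> 10.0.0.4 (expiry=52+1=53). clock=52
Final cache (unexpired): {d.com,e.com} -> size=2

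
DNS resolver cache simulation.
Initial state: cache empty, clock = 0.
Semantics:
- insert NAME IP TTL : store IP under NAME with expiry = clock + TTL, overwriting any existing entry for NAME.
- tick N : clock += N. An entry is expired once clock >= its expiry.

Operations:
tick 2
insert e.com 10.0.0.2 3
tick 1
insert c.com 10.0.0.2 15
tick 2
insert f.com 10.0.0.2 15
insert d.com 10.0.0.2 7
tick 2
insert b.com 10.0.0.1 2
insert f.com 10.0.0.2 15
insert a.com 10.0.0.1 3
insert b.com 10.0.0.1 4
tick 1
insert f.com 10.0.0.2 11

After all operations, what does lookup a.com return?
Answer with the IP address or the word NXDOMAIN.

Op 1: tick 2 -> clock=2.
Op 2: insert e.com -> 10.0.0.2 (expiry=2+3=5). clock=2
Op 3: tick 1 -> clock=3.
Op 4: insert c.com -> 10.0.0.2 (expiry=3+15=18). clock=3
Op 5: tick 2 -> clock=5. purged={e.com}
Op 6: insert f.com -> 10.0.0.2 (expiry=5+15=20). clock=5
Op 7: insert d.com -> 10.0.0.2 (expiry=5+7=12). clock=5
Op 8: tick 2 -> clock=7.
Op 9: insert b.com -> 10.0.0.1 (expiry=7+2=9). clock=7
Op 10: insert f.com -> 10.0.0.2 (expiry=7+15=22). clock=7
Op 11: insert a.com -> 10.0.0.1 (expiry=7+3=10). clock=7
Op 12: insert b.com -> 10.0.0.1 (expiry=7+4=11). clock=7
Op 13: tick 1 -> clock=8.
Op 14: insert f.com -> 10.0.0.2 (expiry=8+11=19). clock=8
lookup a.com: present, ip=10.0.0.1 expiry=10 > clock=8

Answer: 10.0.0.1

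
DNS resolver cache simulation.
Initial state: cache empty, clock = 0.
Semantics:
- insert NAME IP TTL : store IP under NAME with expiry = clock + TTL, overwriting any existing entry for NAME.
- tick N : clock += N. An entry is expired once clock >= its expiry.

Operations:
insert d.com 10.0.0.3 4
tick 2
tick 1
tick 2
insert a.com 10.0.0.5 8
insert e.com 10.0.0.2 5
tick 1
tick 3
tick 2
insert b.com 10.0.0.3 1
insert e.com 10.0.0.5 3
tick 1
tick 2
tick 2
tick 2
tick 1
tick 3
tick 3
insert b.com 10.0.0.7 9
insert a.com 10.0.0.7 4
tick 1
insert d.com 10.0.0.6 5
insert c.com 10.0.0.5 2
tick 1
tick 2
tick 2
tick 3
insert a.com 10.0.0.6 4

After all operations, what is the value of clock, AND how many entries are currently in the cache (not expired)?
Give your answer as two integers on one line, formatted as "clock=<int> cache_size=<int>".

Answer: clock=34 cache_size=1

Derivation:
Op 1: insert d.com -> 10.0.0.3 (expiry=0+4=4). clock=0
Op 2: tick 2 -> clock=2.
Op 3: tick 1 -> clock=3.
Op 4: tick 2 -> clock=5. purged={d.com}
Op 5: insert a.com -> 10.0.0.5 (expiry=5+8=13). clock=5
Op 6: insert e.com -> 10.0.0.2 (expiry=5+5=10). clock=5
Op 7: tick 1 -> clock=6.
Op 8: tick 3 -> clock=9.
Op 9: tick 2 -> clock=11. purged={e.com}
Op 10: insert b.com -> 10.0.0.3 (expiry=11+1=12). clock=11
Op 11: insert e.com -> 10.0.0.5 (expiry=11+3=14). clock=11
Op 12: tick 1 -> clock=12. purged={b.com}
Op 13: tick 2 -> clock=14. purged={a.com,e.com}
Op 14: tick 2 -> clock=16.
Op 15: tick 2 -> clock=18.
Op 16: tick 1 -> clock=19.
Op 17: tick 3 -> clock=22.
Op 18: tick 3 -> clock=25.
Op 19: insert b.com -> 10.0.0.7 (expiry=25+9=34). clock=25
Op 20: insert a.com -> 10.0.0.7 (expiry=25+4=29). clock=25
Op 21: tick 1 -> clock=26.
Op 22: insert d.com -> 10.0.0.6 (expiry=26+5=31). clock=26
Op 23: insert c.com -> 10.0.0.5 (expiry=26+2=28). clock=26
Op 24: tick 1 -> clock=27.
Op 25: tick 2 -> clock=29. purged={a.com,c.com}
Op 26: tick 2 -> clock=31. purged={d.com}
Op 27: tick 3 -> clock=34. purged={b.com}
Op 28: insert a.com -> 10.0.0.6 (expiry=34+4=38). clock=34
Final clock = 34
Final cache (unexpired): {a.com} -> size=1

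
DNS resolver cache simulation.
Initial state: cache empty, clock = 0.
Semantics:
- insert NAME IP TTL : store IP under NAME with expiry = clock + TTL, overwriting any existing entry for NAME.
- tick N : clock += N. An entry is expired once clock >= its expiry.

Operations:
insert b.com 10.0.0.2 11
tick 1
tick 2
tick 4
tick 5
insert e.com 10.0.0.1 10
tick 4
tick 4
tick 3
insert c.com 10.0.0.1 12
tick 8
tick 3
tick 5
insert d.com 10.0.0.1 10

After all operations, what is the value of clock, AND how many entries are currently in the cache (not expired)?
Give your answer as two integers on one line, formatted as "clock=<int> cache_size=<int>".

Op 1: insert b.com -> 10.0.0.2 (expiry=0+11=11). clock=0
Op 2: tick 1 -> clock=1.
Op 3: tick 2 -> clock=3.
Op 4: tick 4 -> clock=7.
Op 5: tick 5 -> clock=12. purged={b.com}
Op 6: insert e.com -> 10.0.0.1 (expiry=12+10=22). clock=12
Op 7: tick 4 -> clock=16.
Op 8: tick 4 -> clock=20.
Op 9: tick 3 -> clock=23. purged={e.com}
Op 10: insert c.com -> 10.0.0.1 (expiry=23+12=35). clock=23
Op 11: tick 8 -> clock=31.
Op 12: tick 3 -> clock=34.
Op 13: tick 5 -> clock=39. purged={c.com}
Op 14: insert d.com -> 10.0.0.1 (expiry=39+10=49). clock=39
Final clock = 39
Final cache (unexpired): {d.com} -> size=1

Answer: clock=39 cache_size=1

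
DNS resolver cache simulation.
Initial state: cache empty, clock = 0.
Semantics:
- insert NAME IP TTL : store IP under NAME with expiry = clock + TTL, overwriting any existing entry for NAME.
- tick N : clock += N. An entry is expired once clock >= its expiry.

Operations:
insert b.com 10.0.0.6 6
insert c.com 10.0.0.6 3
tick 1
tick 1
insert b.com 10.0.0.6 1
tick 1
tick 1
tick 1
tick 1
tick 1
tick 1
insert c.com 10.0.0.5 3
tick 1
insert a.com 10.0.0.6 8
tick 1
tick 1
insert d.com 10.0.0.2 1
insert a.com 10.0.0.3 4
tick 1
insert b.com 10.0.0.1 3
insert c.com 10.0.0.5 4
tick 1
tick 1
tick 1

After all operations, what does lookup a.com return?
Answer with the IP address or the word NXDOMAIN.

Answer: NXDOMAIN

Derivation:
Op 1: insert b.com -> 10.0.0.6 (expiry=0+6=6). clock=0
Op 2: insert c.com -> 10.0.0.6 (expiry=0+3=3). clock=0
Op 3: tick 1 -> clock=1.
Op 4: tick 1 -> clock=2.
Op 5: insert b.com -> 10.0.0.6 (expiry=2+1=3). clock=2
Op 6: tick 1 -> clock=3. purged={b.com,c.com}
Op 7: tick 1 -> clock=4.
Op 8: tick 1 -> clock=5.
Op 9: tick 1 -> clock=6.
Op 10: tick 1 -> clock=7.
Op 11: tick 1 -> clock=8.
Op 12: insert c.com -> 10.0.0.5 (expiry=8+3=11). clock=8
Op 13: tick 1 -> clock=9.
Op 14: insert a.com -> 10.0.0.6 (expiry=9+8=17). clock=9
Op 15: tick 1 -> clock=10.
Op 16: tick 1 -> clock=11. purged={c.com}
Op 17: insert d.com -> 10.0.0.2 (expiry=11+1=12). clock=11
Op 18: insert a.com -> 10.0.0.3 (expiry=11+4=15). clock=11
Op 19: tick 1 -> clock=12. purged={d.com}
Op 20: insert b.com -> 10.0.0.1 (expiry=12+3=15). clock=12
Op 21: insert c.com -> 10.0.0.5 (expiry=12+4=16). clock=12
Op 22: tick 1 -> clock=13.
Op 23: tick 1 -> clock=14.
Op 24: tick 1 -> clock=15. purged={a.com,b.com}
lookup a.com: not in cache (expired or never inserted)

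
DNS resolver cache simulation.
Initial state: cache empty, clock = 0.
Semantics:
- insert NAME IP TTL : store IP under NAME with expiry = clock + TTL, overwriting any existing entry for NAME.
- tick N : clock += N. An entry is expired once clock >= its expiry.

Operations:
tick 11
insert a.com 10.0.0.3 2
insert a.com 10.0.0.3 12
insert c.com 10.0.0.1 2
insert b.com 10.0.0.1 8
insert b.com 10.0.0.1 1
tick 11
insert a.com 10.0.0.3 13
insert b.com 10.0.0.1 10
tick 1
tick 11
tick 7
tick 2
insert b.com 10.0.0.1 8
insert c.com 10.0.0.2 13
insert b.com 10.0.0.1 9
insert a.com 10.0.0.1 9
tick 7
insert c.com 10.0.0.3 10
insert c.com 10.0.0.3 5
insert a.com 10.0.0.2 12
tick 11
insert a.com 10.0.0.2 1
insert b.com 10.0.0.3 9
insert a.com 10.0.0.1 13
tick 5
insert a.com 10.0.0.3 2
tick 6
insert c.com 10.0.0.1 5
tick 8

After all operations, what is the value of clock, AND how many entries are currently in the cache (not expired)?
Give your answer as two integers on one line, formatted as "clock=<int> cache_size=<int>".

Op 1: tick 11 -> clock=11.
Op 2: insert a.com -> 10.0.0.3 (expiry=11+2=13). clock=11
Op 3: insert a.com -> 10.0.0.3 (expiry=11+12=23). clock=11
Op 4: insert c.com -> 10.0.0.1 (expiry=11+2=13). clock=11
Op 5: insert b.com -> 10.0.0.1 (expiry=11+8=19). clock=11
Op 6: insert b.com -> 10.0.0.1 (expiry=11+1=12). clock=11
Op 7: tick 11 -> clock=22. purged={b.com,c.com}
Op 8: insert a.com -> 10.0.0.3 (expiry=22+13=35). clock=22
Op 9: insert b.com -> 10.0.0.1 (expiry=22+10=32). clock=22
Op 10: tick 1 -> clock=23.
Op 11: tick 11 -> clock=34. purged={b.com}
Op 12: tick 7 -> clock=41. purged={a.com}
Op 13: tick 2 -> clock=43.
Op 14: insert b.com -> 10.0.0.1 (expiry=43+8=51). clock=43
Op 15: insert c.com -> 10.0.0.2 (expiry=43+13=56). clock=43
Op 16: insert b.com -> 10.0.0.1 (expiry=43+9=52). clock=43
Op 17: insert a.com -> 10.0.0.1 (expiry=43+9=52). clock=43
Op 18: tick 7 -> clock=50.
Op 19: insert c.com -> 10.0.0.3 (expiry=50+10=60). clock=50
Op 20: insert c.com -> 10.0.0.3 (expiry=50+5=55). clock=50
Op 21: insert a.com -> 10.0.0.2 (expiry=50+12=62). clock=50
Op 22: tick 11 -> clock=61. purged={b.com,c.com}
Op 23: insert a.com -> 10.0.0.2 (expiry=61+1=62). clock=61
Op 24: insert b.com -> 10.0.0.3 (expiry=61+9=70). clock=61
Op 25: insert a.com -> 10.0.0.1 (expiry=61+13=74). clock=61
Op 26: tick 5 -> clock=66.
Op 27: insert a.com -> 10.0.0.3 (expiry=66+2=68). clock=66
Op 28: tick 6 -> clock=72. purged={a.com,b.com}
Op 29: insert c.com -> 10.0.0.1 (expiry=72+5=77). clock=72
Op 30: tick 8 -> clock=80. purged={c.com}
Final clock = 80
Final cache (unexpired): {} -> size=0

Answer: clock=80 cache_size=0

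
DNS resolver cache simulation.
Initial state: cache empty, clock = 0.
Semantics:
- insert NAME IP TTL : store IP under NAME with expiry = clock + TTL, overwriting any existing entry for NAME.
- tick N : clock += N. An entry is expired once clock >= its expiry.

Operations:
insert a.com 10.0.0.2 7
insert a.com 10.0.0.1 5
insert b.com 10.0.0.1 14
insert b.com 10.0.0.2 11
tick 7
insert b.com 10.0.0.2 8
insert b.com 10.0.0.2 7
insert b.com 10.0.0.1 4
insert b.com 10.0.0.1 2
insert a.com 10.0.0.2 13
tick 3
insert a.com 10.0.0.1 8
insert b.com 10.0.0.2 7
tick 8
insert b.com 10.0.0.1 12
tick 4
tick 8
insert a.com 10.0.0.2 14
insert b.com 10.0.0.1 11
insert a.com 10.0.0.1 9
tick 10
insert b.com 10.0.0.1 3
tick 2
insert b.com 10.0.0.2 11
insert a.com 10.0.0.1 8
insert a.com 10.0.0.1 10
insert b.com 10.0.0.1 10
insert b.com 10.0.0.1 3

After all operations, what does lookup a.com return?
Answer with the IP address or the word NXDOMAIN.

Op 1: insert a.com -> 10.0.0.2 (expiry=0+7=7). clock=0
Op 2: insert a.com -> 10.0.0.1 (expiry=0+5=5). clock=0
Op 3: insert b.com -> 10.0.0.1 (expiry=0+14=14). clock=0
Op 4: insert b.com -> 10.0.0.2 (expiry=0+11=11). clock=0
Op 5: tick 7 -> clock=7. purged={a.com}
Op 6: insert b.com -> 10.0.0.2 (expiry=7+8=15). clock=7
Op 7: insert b.com -> 10.0.0.2 (expiry=7+7=14). clock=7
Op 8: insert b.com -> 10.0.0.1 (expiry=7+4=11). clock=7
Op 9: insert b.com -> 10.0.0.1 (expiry=7+2=9). clock=7
Op 10: insert a.com -> 10.0.0.2 (expiry=7+13=20). clock=7
Op 11: tick 3 -> clock=10. purged={b.com}
Op 12: insert a.com -> 10.0.0.1 (expiry=10+8=18). clock=10
Op 13: insert b.com -> 10.0.0.2 (expiry=10+7=17). clock=10
Op 14: tick 8 -> clock=18. purged={a.com,b.com}
Op 15: insert b.com -> 10.0.0.1 (expiry=18+12=30). clock=18
Op 16: tick 4 -> clock=22.
Op 17: tick 8 -> clock=30. purged={b.com}
Op 18: insert a.com -> 10.0.0.2 (expiry=30+14=44). clock=30
Op 19: insert b.com -> 10.0.0.1 (expiry=30+11=41). clock=30
Op 20: insert a.com -> 10.0.0.1 (expiry=30+9=39). clock=30
Op 21: tick 10 -> clock=40. purged={a.com}
Op 22: insert b.com -> 10.0.0.1 (expiry=40+3=43). clock=40
Op 23: tick 2 -> clock=42.
Op 24: insert b.com -> 10.0.0.2 (expiry=42+11=53). clock=42
Op 25: insert a.com -> 10.0.0.1 (expiry=42+8=50). clock=42
Op 26: insert a.com -> 10.0.0.1 (expiry=42+10=52). clock=42
Op 27: insert b.com -> 10.0.0.1 (expiry=42+10=52). clock=42
Op 28: insert b.com -> 10.0.0.1 (expiry=42+3=45). clock=42
lookup a.com: present, ip=10.0.0.1 expiry=52 > clock=42

Answer: 10.0.0.1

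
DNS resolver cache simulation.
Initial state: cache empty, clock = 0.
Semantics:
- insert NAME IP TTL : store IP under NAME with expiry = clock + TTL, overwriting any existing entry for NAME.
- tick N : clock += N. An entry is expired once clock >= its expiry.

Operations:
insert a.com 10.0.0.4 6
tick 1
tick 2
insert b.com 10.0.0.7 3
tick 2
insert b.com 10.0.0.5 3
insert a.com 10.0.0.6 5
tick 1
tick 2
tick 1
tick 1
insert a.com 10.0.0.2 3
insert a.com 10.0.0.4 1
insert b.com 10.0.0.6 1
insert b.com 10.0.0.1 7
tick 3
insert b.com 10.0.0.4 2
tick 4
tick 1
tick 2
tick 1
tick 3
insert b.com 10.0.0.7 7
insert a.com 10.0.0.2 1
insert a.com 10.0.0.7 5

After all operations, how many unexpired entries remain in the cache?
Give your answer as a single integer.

Answer: 2

Derivation:
Op 1: insert a.com -> 10.0.0.4 (expiry=0+6=6). clock=0
Op 2: tick 1 -> clock=1.
Op 3: tick 2 -> clock=3.
Op 4: insert b.com -> 10.0.0.7 (expiry=3+3=6). clock=3
Op 5: tick 2 -> clock=5.
Op 6: insert b.com -> 10.0.0.5 (expiry=5+3=8). clock=5
Op 7: insert a.com -> 10.0.0.6 (expiry=5+5=10). clock=5
Op 8: tick 1 -> clock=6.
Op 9: tick 2 -> clock=8. purged={b.com}
Op 10: tick 1 -> clock=9.
Op 11: tick 1 -> clock=10. purged={a.com}
Op 12: insert a.com -> 10.0.0.2 (expiry=10+3=13). clock=10
Op 13: insert a.com -> 10.0.0.4 (expiry=10+1=11). clock=10
Op 14: insert b.com -> 10.0.0.6 (expiry=10+1=11). clock=10
Op 15: insert b.com -> 10.0.0.1 (expiry=10+7=17). clock=10
Op 16: tick 3 -> clock=13. purged={a.com}
Op 17: insert b.com -> 10.0.0.4 (expiry=13+2=15). clock=13
Op 18: tick 4 -> clock=17. purged={b.com}
Op 19: tick 1 -> clock=18.
Op 20: tick 2 -> clock=20.
Op 21: tick 1 -> clock=21.
Op 22: tick 3 -> clock=24.
Op 23: insert b.com -> 10.0.0.7 (expiry=24+7=31). clock=24
Op 24: insert a.com -> 10.0.0.2 (expiry=24+1=25). clock=24
Op 25: insert a.com -> 10.0.0.7 (expiry=24+5=29). clock=24
Final cache (unexpired): {a.com,b.com} -> size=2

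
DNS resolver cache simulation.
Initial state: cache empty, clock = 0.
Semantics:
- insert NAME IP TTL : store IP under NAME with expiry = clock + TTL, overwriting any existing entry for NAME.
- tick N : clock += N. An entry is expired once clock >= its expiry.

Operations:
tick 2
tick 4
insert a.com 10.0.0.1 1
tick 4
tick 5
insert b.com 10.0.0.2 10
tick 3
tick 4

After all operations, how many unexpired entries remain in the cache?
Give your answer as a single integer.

Op 1: tick 2 -> clock=2.
Op 2: tick 4 -> clock=6.
Op 3: insert a.com -> 10.0.0.1 (expiry=6+1=7). clock=6
Op 4: tick 4 -> clock=10. purged={a.com}
Op 5: tick 5 -> clock=15.
Op 6: insert b.com -> 10.0.0.2 (expiry=15+10=25). clock=15
Op 7: tick 3 -> clock=18.
Op 8: tick 4 -> clock=22.
Final cache (unexpired): {b.com} -> size=1

Answer: 1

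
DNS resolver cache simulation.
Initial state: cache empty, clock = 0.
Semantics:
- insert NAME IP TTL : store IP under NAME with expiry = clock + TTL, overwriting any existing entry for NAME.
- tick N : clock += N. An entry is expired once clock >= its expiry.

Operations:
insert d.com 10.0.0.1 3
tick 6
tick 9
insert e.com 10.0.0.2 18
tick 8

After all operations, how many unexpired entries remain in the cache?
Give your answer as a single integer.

Answer: 1

Derivation:
Op 1: insert d.com -> 10.0.0.1 (expiry=0+3=3). clock=0
Op 2: tick 6 -> clock=6. purged={d.com}
Op 3: tick 9 -> clock=15.
Op 4: insert e.com -> 10.0.0.2 (expiry=15+18=33). clock=15
Op 5: tick 8 -> clock=23.
Final cache (unexpired): {e.com} -> size=1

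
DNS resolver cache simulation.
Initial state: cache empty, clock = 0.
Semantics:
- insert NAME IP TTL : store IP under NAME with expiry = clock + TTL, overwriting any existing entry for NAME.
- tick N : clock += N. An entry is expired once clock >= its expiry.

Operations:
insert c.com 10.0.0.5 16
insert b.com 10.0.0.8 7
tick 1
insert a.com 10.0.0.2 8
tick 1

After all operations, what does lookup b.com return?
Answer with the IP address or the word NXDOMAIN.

Answer: 10.0.0.8

Derivation:
Op 1: insert c.com -> 10.0.0.5 (expiry=0+16=16). clock=0
Op 2: insert b.com -> 10.0.0.8 (expiry=0+7=7). clock=0
Op 3: tick 1 -> clock=1.
Op 4: insert a.com -> 10.0.0.2 (expiry=1+8=9). clock=1
Op 5: tick 1 -> clock=2.
lookup b.com: present, ip=10.0.0.8 expiry=7 > clock=2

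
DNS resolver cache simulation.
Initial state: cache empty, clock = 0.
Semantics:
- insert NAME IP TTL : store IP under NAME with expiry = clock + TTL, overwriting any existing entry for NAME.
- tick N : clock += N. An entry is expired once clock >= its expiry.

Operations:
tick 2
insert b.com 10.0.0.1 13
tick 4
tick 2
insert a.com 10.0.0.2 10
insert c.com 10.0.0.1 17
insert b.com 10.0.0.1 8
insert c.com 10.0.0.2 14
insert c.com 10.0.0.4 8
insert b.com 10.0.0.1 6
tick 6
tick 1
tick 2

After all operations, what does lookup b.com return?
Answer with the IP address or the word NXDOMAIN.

Answer: NXDOMAIN

Derivation:
Op 1: tick 2 -> clock=2.
Op 2: insert b.com -> 10.0.0.1 (expiry=2+13=15). clock=2
Op 3: tick 4 -> clock=6.
Op 4: tick 2 -> clock=8.
Op 5: insert a.com -> 10.0.0.2 (expiry=8+10=18). clock=8
Op 6: insert c.com -> 10.0.0.1 (expiry=8+17=25). clock=8
Op 7: insert b.com -> 10.0.0.1 (expiry=8+8=16). clock=8
Op 8: insert c.com -> 10.0.0.2 (expiry=8+14=22). clock=8
Op 9: insert c.com -> 10.0.0.4 (expiry=8+8=16). clock=8
Op 10: insert b.com -> 10.0.0.1 (expiry=8+6=14). clock=8
Op 11: tick 6 -> clock=14. purged={b.com}
Op 12: tick 1 -> clock=15.
Op 13: tick 2 -> clock=17. purged={c.com}
lookup b.com: not in cache (expired or never inserted)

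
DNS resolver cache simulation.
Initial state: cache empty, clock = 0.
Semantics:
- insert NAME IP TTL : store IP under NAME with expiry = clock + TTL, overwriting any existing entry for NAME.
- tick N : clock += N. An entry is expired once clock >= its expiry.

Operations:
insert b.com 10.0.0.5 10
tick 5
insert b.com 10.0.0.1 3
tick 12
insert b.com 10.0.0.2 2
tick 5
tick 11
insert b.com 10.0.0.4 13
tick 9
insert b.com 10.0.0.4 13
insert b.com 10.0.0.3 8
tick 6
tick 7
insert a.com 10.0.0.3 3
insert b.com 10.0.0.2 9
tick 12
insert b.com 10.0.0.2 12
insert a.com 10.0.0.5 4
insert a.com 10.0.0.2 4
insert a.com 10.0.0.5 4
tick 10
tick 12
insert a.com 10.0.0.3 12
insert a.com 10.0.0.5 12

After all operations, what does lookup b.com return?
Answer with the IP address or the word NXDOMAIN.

Answer: NXDOMAIN

Derivation:
Op 1: insert b.com -> 10.0.0.5 (expiry=0+10=10). clock=0
Op 2: tick 5 -> clock=5.
Op 3: insert b.com -> 10.0.0.1 (expiry=5+3=8). clock=5
Op 4: tick 12 -> clock=17. purged={b.com}
Op 5: insert b.com -> 10.0.0.2 (expiry=17+2=19). clock=17
Op 6: tick 5 -> clock=22. purged={b.com}
Op 7: tick 11 -> clock=33.
Op 8: insert b.com -> 10.0.0.4 (expiry=33+13=46). clock=33
Op 9: tick 9 -> clock=42.
Op 10: insert b.com -> 10.0.0.4 (expiry=42+13=55). clock=42
Op 11: insert b.com -> 10.0.0.3 (expiry=42+8=50). clock=42
Op 12: tick 6 -> clock=48.
Op 13: tick 7 -> clock=55. purged={b.com}
Op 14: insert a.com -> 10.0.0.3 (expiry=55+3=58). clock=55
Op 15: insert b.com -> 10.0.0.2 (expiry=55+9=64). clock=55
Op 16: tick 12 -> clock=67. purged={a.com,b.com}
Op 17: insert b.com -> 10.0.0.2 (expiry=67+12=79). clock=67
Op 18: insert a.com -> 10.0.0.5 (expiry=67+4=71). clock=67
Op 19: insert a.com -> 10.0.0.2 (expiry=67+4=71). clock=67
Op 20: insert a.com -> 10.0.0.5 (expiry=67+4=71). clock=67
Op 21: tick 10 -> clock=77. purged={a.com}
Op 22: tick 12 -> clock=89. purged={b.com}
Op 23: insert a.com -> 10.0.0.3 (expiry=89+12=101). clock=89
Op 24: insert a.com -> 10.0.0.5 (expiry=89+12=101). clock=89
lookup b.com: not in cache (expired or never inserted)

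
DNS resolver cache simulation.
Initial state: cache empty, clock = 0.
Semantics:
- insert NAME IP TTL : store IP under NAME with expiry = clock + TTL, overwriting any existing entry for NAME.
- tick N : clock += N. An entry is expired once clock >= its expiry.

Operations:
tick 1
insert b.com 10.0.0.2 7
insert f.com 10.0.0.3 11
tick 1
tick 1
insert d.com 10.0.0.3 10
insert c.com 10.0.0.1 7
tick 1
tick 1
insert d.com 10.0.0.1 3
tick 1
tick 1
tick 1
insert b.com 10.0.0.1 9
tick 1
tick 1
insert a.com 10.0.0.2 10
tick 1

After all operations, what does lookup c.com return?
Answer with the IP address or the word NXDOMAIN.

Answer: NXDOMAIN

Derivation:
Op 1: tick 1 -> clock=1.
Op 2: insert b.com -> 10.0.0.2 (expiry=1+7=8). clock=1
Op 3: insert f.com -> 10.0.0.3 (expiry=1+11=12). clock=1
Op 4: tick 1 -> clock=2.
Op 5: tick 1 -> clock=3.
Op 6: insert d.com -> 10.0.0.3 (expiry=3+10=13). clock=3
Op 7: insert c.com -> 10.0.0.1 (expiry=3+7=10). clock=3
Op 8: tick 1 -> clock=4.
Op 9: tick 1 -> clock=5.
Op 10: insert d.com -> 10.0.0.1 (expiry=5+3=8). clock=5
Op 11: tick 1 -> clock=6.
Op 12: tick 1 -> clock=7.
Op 13: tick 1 -> clock=8. purged={b.com,d.com}
Op 14: insert b.com -> 10.0.0.1 (expiry=8+9=17). clock=8
Op 15: tick 1 -> clock=9.
Op 16: tick 1 -> clock=10. purged={c.com}
Op 17: insert a.com -> 10.0.0.2 (expiry=10+10=20). clock=10
Op 18: tick 1 -> clock=11.
lookup c.com: not in cache (expired or never inserted)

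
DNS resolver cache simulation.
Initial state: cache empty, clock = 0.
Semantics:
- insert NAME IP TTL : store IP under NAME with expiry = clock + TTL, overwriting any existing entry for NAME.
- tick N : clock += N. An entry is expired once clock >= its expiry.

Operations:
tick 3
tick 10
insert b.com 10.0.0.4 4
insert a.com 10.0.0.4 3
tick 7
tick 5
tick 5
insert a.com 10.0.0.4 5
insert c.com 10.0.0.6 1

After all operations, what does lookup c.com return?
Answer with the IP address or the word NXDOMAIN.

Op 1: tick 3 -> clock=3.
Op 2: tick 10 -> clock=13.
Op 3: insert b.com -> 10.0.0.4 (expiry=13+4=17). clock=13
Op 4: insert a.com -> 10.0.0.4 (expiry=13+3=16). clock=13
Op 5: tick 7 -> clock=20. purged={a.com,b.com}
Op 6: tick 5 -> clock=25.
Op 7: tick 5 -> clock=30.
Op 8: insert a.com -> 10.0.0.4 (expiry=30+5=35). clock=30
Op 9: insert c.com -> 10.0.0.6 (expiry=30+1=31). clock=30
lookup c.com: present, ip=10.0.0.6 expiry=31 > clock=30

Answer: 10.0.0.6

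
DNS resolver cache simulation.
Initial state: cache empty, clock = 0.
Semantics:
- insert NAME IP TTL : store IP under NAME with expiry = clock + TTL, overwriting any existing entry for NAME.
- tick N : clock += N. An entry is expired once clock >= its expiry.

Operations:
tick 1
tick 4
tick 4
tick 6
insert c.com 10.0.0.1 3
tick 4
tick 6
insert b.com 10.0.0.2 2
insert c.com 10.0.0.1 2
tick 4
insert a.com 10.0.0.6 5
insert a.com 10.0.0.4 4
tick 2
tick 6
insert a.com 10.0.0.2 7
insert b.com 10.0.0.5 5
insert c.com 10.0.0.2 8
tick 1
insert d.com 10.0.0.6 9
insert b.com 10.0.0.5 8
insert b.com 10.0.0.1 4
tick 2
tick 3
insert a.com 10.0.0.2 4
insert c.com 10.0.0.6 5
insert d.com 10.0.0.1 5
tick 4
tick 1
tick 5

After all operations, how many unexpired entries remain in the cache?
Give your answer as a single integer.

Answer: 0

Derivation:
Op 1: tick 1 -> clock=1.
Op 2: tick 4 -> clock=5.
Op 3: tick 4 -> clock=9.
Op 4: tick 6 -> clock=15.
Op 5: insert c.com -> 10.0.0.1 (expiry=15+3=18). clock=15
Op 6: tick 4 -> clock=19. purged={c.com}
Op 7: tick 6 -> clock=25.
Op 8: insert b.com -> 10.0.0.2 (expiry=25+2=27). clock=25
Op 9: insert c.com -> 10.0.0.1 (expiry=25+2=27). clock=25
Op 10: tick 4 -> clock=29. purged={b.com,c.com}
Op 11: insert a.com -> 10.0.0.6 (expiry=29+5=34). clock=29
Op 12: insert a.com -> 10.0.0.4 (expiry=29+4=33). clock=29
Op 13: tick 2 -> clock=31.
Op 14: tick 6 -> clock=37. purged={a.com}
Op 15: insert a.com -> 10.0.0.2 (expiry=37+7=44). clock=37
Op 16: insert b.com -> 10.0.0.5 (expiry=37+5=42). clock=37
Op 17: insert c.com -> 10.0.0.2 (expiry=37+8=45). clock=37
Op 18: tick 1 -> clock=38.
Op 19: insert d.com -> 10.0.0.6 (expiry=38+9=47). clock=38
Op 20: insert b.com -> 10.0.0.5 (expiry=38+8=46). clock=38
Op 21: insert b.com -> 10.0.0.1 (expiry=38+4=42). clock=38
Op 22: tick 2 -> clock=40.
Op 23: tick 3 -> clock=43. purged={b.com}
Op 24: insert a.com -> 10.0.0.2 (expiry=43+4=47). clock=43
Op 25: insert c.com -> 10.0.0.6 (expiry=43+5=48). clock=43
Op 26: insert d.com -> 10.0.0.1 (expiry=43+5=48). clock=43
Op 27: tick 4 -> clock=47. purged={a.com}
Op 28: tick 1 -> clock=48. purged={c.com,d.com}
Op 29: tick 5 -> clock=53.
Final cache (unexpired): {} -> size=0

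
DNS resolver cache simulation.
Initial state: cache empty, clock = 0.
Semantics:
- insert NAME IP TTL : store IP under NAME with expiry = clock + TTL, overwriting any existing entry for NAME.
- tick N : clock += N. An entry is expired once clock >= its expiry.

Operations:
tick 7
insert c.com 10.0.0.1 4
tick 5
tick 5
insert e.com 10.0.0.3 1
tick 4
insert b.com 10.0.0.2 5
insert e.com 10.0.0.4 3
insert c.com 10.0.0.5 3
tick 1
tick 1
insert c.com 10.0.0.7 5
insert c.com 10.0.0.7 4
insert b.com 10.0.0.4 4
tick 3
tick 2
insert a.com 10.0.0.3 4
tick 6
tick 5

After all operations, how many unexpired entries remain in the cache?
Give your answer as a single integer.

Answer: 0

Derivation:
Op 1: tick 7 -> clock=7.
Op 2: insert c.com -> 10.0.0.1 (expiry=7+4=11). clock=7
Op 3: tick 5 -> clock=12. purged={c.com}
Op 4: tick 5 -> clock=17.
Op 5: insert e.com -> 10.0.0.3 (expiry=17+1=18). clock=17
Op 6: tick 4 -> clock=21. purged={e.com}
Op 7: insert b.com -> 10.0.0.2 (expiry=21+5=26). clock=21
Op 8: insert e.com -> 10.0.0.4 (expiry=21+3=24). clock=21
Op 9: insert c.com -> 10.0.0.5 (expiry=21+3=24). clock=21
Op 10: tick 1 -> clock=22.
Op 11: tick 1 -> clock=23.
Op 12: insert c.com -> 10.0.0.7 (expiry=23+5=28). clock=23
Op 13: insert c.com -> 10.0.0.7 (expiry=23+4=27). clock=23
Op 14: insert b.com -> 10.0.0.4 (expiry=23+4=27). clock=23
Op 15: tick 3 -> clock=26. purged={e.com}
Op 16: tick 2 -> clock=28. purged={b.com,c.com}
Op 17: insert a.com -> 10.0.0.3 (expiry=28+4=32). clock=28
Op 18: tick 6 -> clock=34. purged={a.com}
Op 19: tick 5 -> clock=39.
Final cache (unexpired): {} -> size=0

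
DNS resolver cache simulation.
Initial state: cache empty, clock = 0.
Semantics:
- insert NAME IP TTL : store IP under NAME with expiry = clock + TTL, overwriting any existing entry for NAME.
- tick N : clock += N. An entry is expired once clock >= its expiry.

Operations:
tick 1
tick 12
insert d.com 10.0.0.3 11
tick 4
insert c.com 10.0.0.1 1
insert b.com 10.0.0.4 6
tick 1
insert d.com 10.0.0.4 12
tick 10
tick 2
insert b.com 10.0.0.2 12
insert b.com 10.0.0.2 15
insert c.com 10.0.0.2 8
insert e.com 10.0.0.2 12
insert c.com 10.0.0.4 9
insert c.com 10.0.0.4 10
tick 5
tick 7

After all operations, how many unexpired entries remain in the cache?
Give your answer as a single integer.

Answer: 1

Derivation:
Op 1: tick 1 -> clock=1.
Op 2: tick 12 -> clock=13.
Op 3: insert d.com -> 10.0.0.3 (expiry=13+11=24). clock=13
Op 4: tick 4 -> clock=17.
Op 5: insert c.com -> 10.0.0.1 (expiry=17+1=18). clock=17
Op 6: insert b.com -> 10.0.0.4 (expiry=17+6=23). clock=17
Op 7: tick 1 -> clock=18. purged={c.com}
Op 8: insert d.com -> 10.0.0.4 (expiry=18+12=30). clock=18
Op 9: tick 10 -> clock=28. purged={b.com}
Op 10: tick 2 -> clock=30. purged={d.com}
Op 11: insert b.com -> 10.0.0.2 (expiry=30+12=42). clock=30
Op 12: insert b.com -> 10.0.0.2 (expiry=30+15=45). clock=30
Op 13: insert c.com -> 10.0.0.2 (expiry=30+8=38). clock=30
Op 14: insert e.com -> 10.0.0.2 (expiry=30+12=42). clock=30
Op 15: insert c.com -> 10.0.0.4 (expiry=30+9=39). clock=30
Op 16: insert c.com -> 10.0.0.4 (expiry=30+10=40). clock=30
Op 17: tick 5 -> clock=35.
Op 18: tick 7 -> clock=42. purged={c.com,e.com}
Final cache (unexpired): {b.com} -> size=1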